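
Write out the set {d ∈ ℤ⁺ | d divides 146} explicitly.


Checking each candidate:
Condition: positive divisors of 146
Result = {1, 2, 73, 146}

{1, 2, 73, 146}


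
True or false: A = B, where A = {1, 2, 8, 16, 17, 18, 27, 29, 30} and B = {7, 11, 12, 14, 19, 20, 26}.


Two sets are equal iff they have exactly the same elements.
A = {1, 2, 8, 16, 17, 18, 27, 29, 30}
B = {7, 11, 12, 14, 19, 20, 26}
Differences: {1, 2, 7, 8, 11, 12, 14, 16, 17, 18, 19, 20, 26, 27, 29, 30}
A ≠ B

No, A ≠ B


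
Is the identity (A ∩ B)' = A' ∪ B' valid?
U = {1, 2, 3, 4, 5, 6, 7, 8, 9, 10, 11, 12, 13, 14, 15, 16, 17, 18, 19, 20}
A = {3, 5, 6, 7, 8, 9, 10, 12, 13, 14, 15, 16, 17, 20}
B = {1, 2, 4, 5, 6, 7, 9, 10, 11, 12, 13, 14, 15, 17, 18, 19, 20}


LHS: A ∩ B = {5, 6, 7, 9, 10, 12, 13, 14, 15, 17, 20}
(A ∩ B)' = U \ (A ∩ B) = {1, 2, 3, 4, 8, 11, 16, 18, 19}
A' = {1, 2, 4, 11, 18, 19}, B' = {3, 8, 16}
Claimed RHS: A' ∪ B' = {1, 2, 3, 4, 8, 11, 16, 18, 19}
Identity is VALID: LHS = RHS = {1, 2, 3, 4, 8, 11, 16, 18, 19} ✓

Identity is valid. (A ∩ B)' = A' ∪ B' = {1, 2, 3, 4, 8, 11, 16, 18, 19}


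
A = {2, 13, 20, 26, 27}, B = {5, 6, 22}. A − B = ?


A \ B = elements in A but not in B
A = {2, 13, 20, 26, 27}
B = {5, 6, 22}
Remove from A any elements in B
A \ B = {2, 13, 20, 26, 27}

A \ B = {2, 13, 20, 26, 27}


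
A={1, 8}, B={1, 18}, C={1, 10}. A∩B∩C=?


A ∩ B = {1}
(A ∩ B) ∩ C = {1}

A ∩ B ∩ C = {1}


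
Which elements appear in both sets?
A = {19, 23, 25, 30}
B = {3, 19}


A ∩ B = elements in both A and B
A = {19, 23, 25, 30}
B = {3, 19}
A ∩ B = {19}

A ∩ B = {19}


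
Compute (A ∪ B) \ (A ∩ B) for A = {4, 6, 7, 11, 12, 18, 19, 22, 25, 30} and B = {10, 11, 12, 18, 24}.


A △ B = (A \ B) ∪ (B \ A) = elements in exactly one of A or B
A \ B = {4, 6, 7, 19, 22, 25, 30}
B \ A = {10, 24}
A △ B = {4, 6, 7, 10, 19, 22, 24, 25, 30}

A △ B = {4, 6, 7, 10, 19, 22, 24, 25, 30}


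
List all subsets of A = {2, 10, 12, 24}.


|A| = 4, so |P(A)| = 2^4 = 16
Enumerate subsets by cardinality (0 to 4):
∅, {2}, {10}, {12}, {24}, {2, 10}, {2, 12}, {2, 24}, {10, 12}, {10, 24}, {12, 24}, {2, 10, 12}, {2, 10, 24}, {2, 12, 24}, {10, 12, 24}, {2, 10, 12, 24}

P(A) has 16 subsets: ∅, {2}, {10}, {12}, {24}, {2, 10}, {2, 12}, {2, 24}, {10, 12}, {10, 24}, {12, 24}, {2, 10, 12}, {2, 10, 24}, {2, 12, 24}, {10, 12, 24}, {2, 10, 12, 24}


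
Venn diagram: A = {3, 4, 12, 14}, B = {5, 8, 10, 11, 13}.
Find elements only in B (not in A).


A = {3, 4, 12, 14}
B = {5, 8, 10, 11, 13}
Region: only in B (not in A)
Elements: {5, 8, 10, 11, 13}

Elements only in B (not in A): {5, 8, 10, 11, 13}


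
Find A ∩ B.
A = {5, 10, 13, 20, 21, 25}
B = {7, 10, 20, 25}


A ∩ B = elements in both A and B
A = {5, 10, 13, 20, 21, 25}
B = {7, 10, 20, 25}
A ∩ B = {10, 20, 25}

A ∩ B = {10, 20, 25}


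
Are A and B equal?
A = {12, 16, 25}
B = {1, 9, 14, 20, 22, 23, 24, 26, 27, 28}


Two sets are equal iff they have exactly the same elements.
A = {12, 16, 25}
B = {1, 9, 14, 20, 22, 23, 24, 26, 27, 28}
Differences: {1, 9, 12, 14, 16, 20, 22, 23, 24, 25, 26, 27, 28}
A ≠ B

No, A ≠ B


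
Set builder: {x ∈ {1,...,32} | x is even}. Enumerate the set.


Checking each candidate:
Condition: even numbers in {1,...,32}
Result = {2, 4, 6, 8, 10, 12, 14, 16, 18, 20, 22, 24, 26, 28, 30, 32}

{2, 4, 6, 8, 10, 12, 14, 16, 18, 20, 22, 24, 26, 28, 30, 32}


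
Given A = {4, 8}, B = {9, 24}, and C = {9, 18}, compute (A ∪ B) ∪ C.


A ∪ B = {4, 8, 9, 24}
(A ∪ B) ∪ C = {4, 8, 9, 18, 24}

A ∪ B ∪ C = {4, 8, 9, 18, 24}


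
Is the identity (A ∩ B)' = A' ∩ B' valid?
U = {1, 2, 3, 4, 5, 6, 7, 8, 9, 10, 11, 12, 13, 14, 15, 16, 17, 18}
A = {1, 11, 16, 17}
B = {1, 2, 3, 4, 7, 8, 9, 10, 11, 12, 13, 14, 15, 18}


LHS: A ∩ B = {1, 11}
(A ∩ B)' = U \ (A ∩ B) = {2, 3, 4, 5, 6, 7, 8, 9, 10, 12, 13, 14, 15, 16, 17, 18}
A' = {2, 3, 4, 5, 6, 7, 8, 9, 10, 12, 13, 14, 15, 18}, B' = {5, 6, 16, 17}
Claimed RHS: A' ∩ B' = {5, 6}
Identity is INVALID: LHS = {2, 3, 4, 5, 6, 7, 8, 9, 10, 12, 13, 14, 15, 16, 17, 18} but the RHS claimed here equals {5, 6}. The correct form is (A ∩ B)' = A' ∪ B'.

Identity is invalid: (A ∩ B)' = {2, 3, 4, 5, 6, 7, 8, 9, 10, 12, 13, 14, 15, 16, 17, 18} but A' ∩ B' = {5, 6}. The correct De Morgan law is (A ∩ B)' = A' ∪ B'.


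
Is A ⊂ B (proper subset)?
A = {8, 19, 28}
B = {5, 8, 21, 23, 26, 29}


A ⊂ B requires: A ⊆ B AND A ≠ B.
A ⊆ B? No
A ⊄ B, so A is not a proper subset.

No, A is not a proper subset of B


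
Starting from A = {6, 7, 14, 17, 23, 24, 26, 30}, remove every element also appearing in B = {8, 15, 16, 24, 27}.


A \ B = elements in A but not in B
A = {6, 7, 14, 17, 23, 24, 26, 30}
B = {8, 15, 16, 24, 27}
Remove from A any elements in B
A \ B = {6, 7, 14, 17, 23, 26, 30}

A \ B = {6, 7, 14, 17, 23, 26, 30}


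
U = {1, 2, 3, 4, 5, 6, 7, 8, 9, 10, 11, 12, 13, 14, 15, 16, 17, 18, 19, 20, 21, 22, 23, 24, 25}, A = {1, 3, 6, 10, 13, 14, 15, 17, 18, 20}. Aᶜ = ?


Aᶜ = U \ A = elements in U but not in A
U = {1, 2, 3, 4, 5, 6, 7, 8, 9, 10, 11, 12, 13, 14, 15, 16, 17, 18, 19, 20, 21, 22, 23, 24, 25}
A = {1, 3, 6, 10, 13, 14, 15, 17, 18, 20}
Aᶜ = {2, 4, 5, 7, 8, 9, 11, 12, 16, 19, 21, 22, 23, 24, 25}

Aᶜ = {2, 4, 5, 7, 8, 9, 11, 12, 16, 19, 21, 22, 23, 24, 25}


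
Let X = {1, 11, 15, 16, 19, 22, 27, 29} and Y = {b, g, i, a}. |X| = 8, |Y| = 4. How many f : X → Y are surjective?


n = |X| = 8, k = |Y| = 4. Surjections via inclusion-exclusion:
S(n,k) = Σ(-1)^i × C(k,i) × (k-i)^n, i=0 to k
i=0: (-1)^0×C(4,0)×4^8 = 65536
i=1: (-1)^1×C(4,1)×3^8 = -26244
i=2: (-1)^2×C(4,2)×2^8 = 1536
i=3: (-1)^3×C(4,3)×1^8 = -4
i=4: (-1)^4×C(4,4)×0^8 = 0
Total = 40824

Number of surjections = 40824


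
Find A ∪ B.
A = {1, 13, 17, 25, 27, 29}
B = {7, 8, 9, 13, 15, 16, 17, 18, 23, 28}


A ∪ B = all elements in A or B (or both)
A = {1, 13, 17, 25, 27, 29}
B = {7, 8, 9, 13, 15, 16, 17, 18, 23, 28}
A ∪ B = {1, 7, 8, 9, 13, 15, 16, 17, 18, 23, 25, 27, 28, 29}

A ∪ B = {1, 7, 8, 9, 13, 15, 16, 17, 18, 23, 25, 27, 28, 29}


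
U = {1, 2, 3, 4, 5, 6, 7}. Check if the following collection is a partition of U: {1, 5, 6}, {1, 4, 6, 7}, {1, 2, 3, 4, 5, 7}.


A partition requires: (1) non-empty parts, (2) pairwise disjoint, (3) union = U
Parts: {1, 5, 6}, {1, 4, 6, 7}, {1, 2, 3, 4, 5, 7}
Union of parts: {1, 2, 3, 4, 5, 6, 7}
U = {1, 2, 3, 4, 5, 6, 7}
All non-empty? True
Pairwise disjoint? False
Covers U? True

No, not a valid partition


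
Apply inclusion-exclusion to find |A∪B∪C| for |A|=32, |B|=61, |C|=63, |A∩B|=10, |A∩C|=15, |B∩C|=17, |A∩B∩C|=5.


|A∪B∪C| = |A|+|B|+|C| - |A∩B|-|A∩C|-|B∩C| + |A∩B∩C|
= 32+61+63 - 10-15-17 + 5
= 156 - 42 + 5
= 119

|A ∪ B ∪ C| = 119


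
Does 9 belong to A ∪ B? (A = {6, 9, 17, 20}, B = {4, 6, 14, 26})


A = {6, 9, 17, 20}, B = {4, 6, 14, 26}
A ∪ B = all elements in A or B
A ∪ B = {4, 6, 9, 14, 17, 20, 26}
Checking if 9 ∈ A ∪ B
9 is in A ∪ B → True

9 ∈ A ∪ B


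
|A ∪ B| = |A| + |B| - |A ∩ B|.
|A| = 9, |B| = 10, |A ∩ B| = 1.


|A ∪ B| = |A| + |B| - |A ∩ B|
= 9 + 10 - 1
= 18

|A ∪ B| = 18


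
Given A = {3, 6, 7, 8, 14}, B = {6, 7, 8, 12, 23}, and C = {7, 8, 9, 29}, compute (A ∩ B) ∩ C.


A ∩ B = {6, 7, 8}
(A ∩ B) ∩ C = {7, 8}

A ∩ B ∩ C = {7, 8}


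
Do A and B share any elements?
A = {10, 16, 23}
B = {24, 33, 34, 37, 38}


Disjoint means A ∩ B = ∅.
A ∩ B = ∅
A ∩ B = ∅, so A and B are disjoint.

No — A and B share no elements (A ∩ B = ∅), so they are disjoint


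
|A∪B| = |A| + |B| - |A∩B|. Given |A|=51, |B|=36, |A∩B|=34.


|A ∪ B| = |A| + |B| - |A ∩ B|
= 51 + 36 - 34
= 53

|A ∪ B| = 53


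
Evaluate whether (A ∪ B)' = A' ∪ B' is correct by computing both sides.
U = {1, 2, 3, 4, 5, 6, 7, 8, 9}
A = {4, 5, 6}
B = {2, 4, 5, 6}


LHS: A ∪ B = {2, 4, 5, 6}
(A ∪ B)' = U \ (A ∪ B) = {1, 3, 7, 8, 9}
A' = {1, 2, 3, 7, 8, 9}, B' = {1, 3, 7, 8, 9}
Claimed RHS: A' ∪ B' = {1, 2, 3, 7, 8, 9}
Identity is INVALID: LHS = {1, 3, 7, 8, 9} but the RHS claimed here equals {1, 2, 3, 7, 8, 9}. The correct form is (A ∪ B)' = A' ∩ B'.

Identity is invalid: (A ∪ B)' = {1, 3, 7, 8, 9} but A' ∪ B' = {1, 2, 3, 7, 8, 9}. The correct De Morgan law is (A ∪ B)' = A' ∩ B'.


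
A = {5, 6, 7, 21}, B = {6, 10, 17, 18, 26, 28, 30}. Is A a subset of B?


A ⊆ B means every element of A is in B.
Elements in A not in B: {5, 7, 21}
So A ⊄ B.

No, A ⊄ B


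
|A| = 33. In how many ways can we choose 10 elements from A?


C(n,k) = n! / (k!(n-k)!)
C(33,10) = 33! / (10!23!)
= 92561040

C(33,10) = 92561040


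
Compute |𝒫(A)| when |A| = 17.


Number of subsets = 2^n
= 2^17
= 131072

|P(A)| = 131072


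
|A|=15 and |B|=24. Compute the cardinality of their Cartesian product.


|A × B| = |A| × |B|
= 15 × 24
= 360

|A × B| = 360


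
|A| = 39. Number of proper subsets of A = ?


Total subsets = 2^n = 2^39 = 549755813888
Proper subsets exclude the set itself: 2^n - 1
= 549755813888 - 1
= 549755813887

Number of proper subsets = 549755813887


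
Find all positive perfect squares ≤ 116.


Checking each candidate:
Condition: positive perfect squares ≤ 116
Result = {1, 4, 9, 16, 25, 36, 49, 64, 81, 100}

{1, 4, 9, 16, 25, 36, 49, 64, 81, 100}


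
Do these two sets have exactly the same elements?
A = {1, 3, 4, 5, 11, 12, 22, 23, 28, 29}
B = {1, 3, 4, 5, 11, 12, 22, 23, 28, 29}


Two sets are equal iff they have exactly the same elements.
A = {1, 3, 4, 5, 11, 12, 22, 23, 28, 29}
B = {1, 3, 4, 5, 11, 12, 22, 23, 28, 29}
Same elements → A = B

Yes, A = B


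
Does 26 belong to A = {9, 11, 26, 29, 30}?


A = {9, 11, 26, 29, 30}
Checking if 26 is in A
26 is in A → True

26 ∈ A


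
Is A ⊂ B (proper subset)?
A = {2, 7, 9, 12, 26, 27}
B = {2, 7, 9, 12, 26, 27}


A ⊂ B requires: A ⊆ B AND A ≠ B.
A ⊆ B? Yes
A = B? Yes
A = B, so A is not a PROPER subset.

No, A is not a proper subset of B


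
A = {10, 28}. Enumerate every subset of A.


|A| = 2, so |P(A)| = 2^2 = 4
Enumerate subsets by cardinality (0 to 2):
∅, {10}, {28}, {10, 28}

P(A) has 4 subsets: ∅, {10}, {28}, {10, 28}


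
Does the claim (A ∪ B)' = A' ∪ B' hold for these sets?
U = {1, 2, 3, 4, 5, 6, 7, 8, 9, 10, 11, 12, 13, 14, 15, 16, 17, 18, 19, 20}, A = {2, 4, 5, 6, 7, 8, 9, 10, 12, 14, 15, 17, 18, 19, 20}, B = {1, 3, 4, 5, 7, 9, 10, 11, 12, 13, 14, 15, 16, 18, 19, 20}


LHS: A ∪ B = {1, 2, 3, 4, 5, 6, 7, 8, 9, 10, 11, 12, 13, 14, 15, 16, 17, 18, 19, 20}
(A ∪ B)' = U \ (A ∪ B) = ∅
A' = {1, 3, 11, 13, 16}, B' = {2, 6, 8, 17}
Claimed RHS: A' ∪ B' = {1, 2, 3, 6, 8, 11, 13, 16, 17}
Identity is INVALID: LHS = ∅ but the RHS claimed here equals {1, 2, 3, 6, 8, 11, 13, 16, 17}. The correct form is (A ∪ B)' = A' ∩ B'.

Identity is invalid: (A ∪ B)' = ∅ but A' ∪ B' = {1, 2, 3, 6, 8, 11, 13, 16, 17}. The correct De Morgan law is (A ∪ B)' = A' ∩ B'.


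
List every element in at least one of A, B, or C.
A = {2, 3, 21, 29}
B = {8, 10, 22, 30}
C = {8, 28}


A ∪ B = {2, 3, 8, 10, 21, 22, 29, 30}
(A ∪ B) ∪ C = {2, 3, 8, 10, 21, 22, 28, 29, 30}

A ∪ B ∪ C = {2, 3, 8, 10, 21, 22, 28, 29, 30}


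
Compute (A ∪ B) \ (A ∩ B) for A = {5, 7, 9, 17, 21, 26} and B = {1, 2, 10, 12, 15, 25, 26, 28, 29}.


A △ B = (A \ B) ∪ (B \ A) = elements in exactly one of A or B
A \ B = {5, 7, 9, 17, 21}
B \ A = {1, 2, 10, 12, 15, 25, 28, 29}
A △ B = {1, 2, 5, 7, 9, 10, 12, 15, 17, 21, 25, 28, 29}

A △ B = {1, 2, 5, 7, 9, 10, 12, 15, 17, 21, 25, 28, 29}


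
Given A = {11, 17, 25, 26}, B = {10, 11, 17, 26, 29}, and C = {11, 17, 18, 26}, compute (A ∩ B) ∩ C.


A ∩ B = {11, 17, 26}
(A ∩ B) ∩ C = {11, 17, 26}

A ∩ B ∩ C = {11, 17, 26}


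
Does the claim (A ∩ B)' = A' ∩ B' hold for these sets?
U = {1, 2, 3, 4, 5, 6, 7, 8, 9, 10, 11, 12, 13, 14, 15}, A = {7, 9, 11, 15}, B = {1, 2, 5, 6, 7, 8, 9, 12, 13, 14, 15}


LHS: A ∩ B = {7, 9, 15}
(A ∩ B)' = U \ (A ∩ B) = {1, 2, 3, 4, 5, 6, 8, 10, 11, 12, 13, 14}
A' = {1, 2, 3, 4, 5, 6, 8, 10, 12, 13, 14}, B' = {3, 4, 10, 11}
Claimed RHS: A' ∩ B' = {3, 4, 10}
Identity is INVALID: LHS = {1, 2, 3, 4, 5, 6, 8, 10, 11, 12, 13, 14} but the RHS claimed here equals {3, 4, 10}. The correct form is (A ∩ B)' = A' ∪ B'.

Identity is invalid: (A ∩ B)' = {1, 2, 3, 4, 5, 6, 8, 10, 11, 12, 13, 14} but A' ∩ B' = {3, 4, 10}. The correct De Morgan law is (A ∩ B)' = A' ∪ B'.


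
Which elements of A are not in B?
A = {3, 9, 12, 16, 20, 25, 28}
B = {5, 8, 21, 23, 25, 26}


A \ B = elements in A but not in B
A = {3, 9, 12, 16, 20, 25, 28}
B = {5, 8, 21, 23, 25, 26}
Remove from A any elements in B
A \ B = {3, 9, 12, 16, 20, 28}

A \ B = {3, 9, 12, 16, 20, 28}


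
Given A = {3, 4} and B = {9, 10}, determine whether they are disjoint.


Disjoint means A ∩ B = ∅.
A ∩ B = ∅
A ∩ B = ∅, so A and B are disjoint.

Yes, A and B are disjoint


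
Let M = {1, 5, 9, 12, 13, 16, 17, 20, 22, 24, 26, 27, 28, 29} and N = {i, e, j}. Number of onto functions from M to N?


n = |M| = 14, k = |N| = 3. Surjections via inclusion-exclusion:
S(n,k) = Σ(-1)^i × C(k,i) × (k-i)^n, i=0 to k
i=0: (-1)^0×C(3,0)×3^14 = 4782969
i=1: (-1)^1×C(3,1)×2^14 = -49152
i=2: (-1)^2×C(3,2)×1^14 = 3
i=3: (-1)^3×C(3,3)×0^14 = 0
Total = 4733820

Number of surjections = 4733820


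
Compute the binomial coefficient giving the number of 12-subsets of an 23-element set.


C(n,k) = n! / (k!(n-k)!)
C(23,12) = 23! / (12!11!)
= 1352078

C(23,12) = 1352078


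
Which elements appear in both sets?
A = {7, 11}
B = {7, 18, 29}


A ∩ B = elements in both A and B
A = {7, 11}
B = {7, 18, 29}
A ∩ B = {7}

A ∩ B = {7}


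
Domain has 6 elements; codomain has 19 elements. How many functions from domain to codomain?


Each of |A| = 6 inputs maps to any of |B| = 19 outputs.
# functions = |B|^|A| = 19^6
= 47045881

Number of functions = 47045881


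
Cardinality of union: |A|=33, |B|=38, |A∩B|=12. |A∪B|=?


|A ∪ B| = |A| + |B| - |A ∩ B|
= 33 + 38 - 12
= 59

|A ∪ B| = 59


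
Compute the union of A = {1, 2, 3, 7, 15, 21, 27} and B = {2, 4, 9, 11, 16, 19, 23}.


A ∪ B = all elements in A or B (or both)
A = {1, 2, 3, 7, 15, 21, 27}
B = {2, 4, 9, 11, 16, 19, 23}
A ∪ B = {1, 2, 3, 4, 7, 9, 11, 15, 16, 19, 21, 23, 27}

A ∪ B = {1, 2, 3, 4, 7, 9, 11, 15, 16, 19, 21, 23, 27}


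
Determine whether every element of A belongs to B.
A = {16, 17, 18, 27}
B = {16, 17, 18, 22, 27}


A ⊆ B means every element of A is in B.
All elements of A are in B.
So A ⊆ B.

Yes, A ⊆ B


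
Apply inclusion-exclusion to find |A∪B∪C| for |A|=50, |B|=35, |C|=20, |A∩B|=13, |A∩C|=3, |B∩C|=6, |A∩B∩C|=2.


|A∪B∪C| = |A|+|B|+|C| - |A∩B|-|A∩C|-|B∩C| + |A∩B∩C|
= 50+35+20 - 13-3-6 + 2
= 105 - 22 + 2
= 85

|A ∪ B ∪ C| = 85


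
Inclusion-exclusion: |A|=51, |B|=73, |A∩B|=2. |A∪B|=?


|A ∪ B| = |A| + |B| - |A ∩ B|
= 51 + 73 - 2
= 122

|A ∪ B| = 122


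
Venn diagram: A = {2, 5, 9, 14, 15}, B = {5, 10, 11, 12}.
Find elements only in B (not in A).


A = {2, 5, 9, 14, 15}
B = {5, 10, 11, 12}
Region: only in B (not in A)
Elements: {10, 11, 12}

Elements only in B (not in A): {10, 11, 12}


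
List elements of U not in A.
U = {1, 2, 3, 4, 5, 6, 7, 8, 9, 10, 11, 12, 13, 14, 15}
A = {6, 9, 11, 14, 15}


Aᶜ = U \ A = elements in U but not in A
U = {1, 2, 3, 4, 5, 6, 7, 8, 9, 10, 11, 12, 13, 14, 15}
A = {6, 9, 11, 14, 15}
Aᶜ = {1, 2, 3, 4, 5, 7, 8, 10, 12, 13}

Aᶜ = {1, 2, 3, 4, 5, 7, 8, 10, 12, 13}


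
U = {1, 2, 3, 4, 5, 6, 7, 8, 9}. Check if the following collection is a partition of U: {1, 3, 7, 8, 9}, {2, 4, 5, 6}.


A partition requires: (1) non-empty parts, (2) pairwise disjoint, (3) union = U
Parts: {1, 3, 7, 8, 9}, {2, 4, 5, 6}
Union of parts: {1, 2, 3, 4, 5, 6, 7, 8, 9}
U = {1, 2, 3, 4, 5, 6, 7, 8, 9}
All non-empty? True
Pairwise disjoint? True
Covers U? True

Yes, valid partition


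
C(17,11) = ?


C(n,k) = n! / (k!(n-k)!)
C(17,11) = 17! / (11!6!)
= 12376

C(17,11) = 12376


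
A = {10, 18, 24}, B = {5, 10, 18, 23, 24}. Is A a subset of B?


A ⊆ B means every element of A is in B.
All elements of A are in B.
So A ⊆ B.

Yes, A ⊆ B


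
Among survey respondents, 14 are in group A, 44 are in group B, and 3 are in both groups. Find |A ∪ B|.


|A ∪ B| = |A| + |B| - |A ∩ B|
= 14 + 44 - 3
= 55

|A ∪ B| = 55


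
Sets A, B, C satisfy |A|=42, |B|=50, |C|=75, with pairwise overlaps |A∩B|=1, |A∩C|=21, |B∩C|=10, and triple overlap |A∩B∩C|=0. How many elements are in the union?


|A∪B∪C| = |A|+|B|+|C| - |A∩B|-|A∩C|-|B∩C| + |A∩B∩C|
= 42+50+75 - 1-21-10 + 0
= 167 - 32 + 0
= 135

|A ∪ B ∪ C| = 135


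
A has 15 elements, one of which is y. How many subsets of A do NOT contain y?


Subsets of A avoiding y are subsets of A \ {y}, which has 14 elements.
Count = 2^(n-1) = 2^14
= 16384

Number of subsets avoiding y = 16384


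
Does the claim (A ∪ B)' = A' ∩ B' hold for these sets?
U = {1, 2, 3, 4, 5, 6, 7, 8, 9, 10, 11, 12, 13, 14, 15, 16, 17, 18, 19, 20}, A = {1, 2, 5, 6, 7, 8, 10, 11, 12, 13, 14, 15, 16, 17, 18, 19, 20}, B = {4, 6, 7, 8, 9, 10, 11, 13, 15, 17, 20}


LHS: A ∪ B = {1, 2, 4, 5, 6, 7, 8, 9, 10, 11, 12, 13, 14, 15, 16, 17, 18, 19, 20}
(A ∪ B)' = U \ (A ∪ B) = {3}
A' = {3, 4, 9}, B' = {1, 2, 3, 5, 12, 14, 16, 18, 19}
Claimed RHS: A' ∩ B' = {3}
Identity is VALID: LHS = RHS = {3} ✓

Identity is valid. (A ∪ B)' = A' ∩ B' = {3}


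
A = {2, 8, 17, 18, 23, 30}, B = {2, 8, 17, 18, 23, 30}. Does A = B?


Two sets are equal iff they have exactly the same elements.
A = {2, 8, 17, 18, 23, 30}
B = {2, 8, 17, 18, 23, 30}
Same elements → A = B

Yes, A = B


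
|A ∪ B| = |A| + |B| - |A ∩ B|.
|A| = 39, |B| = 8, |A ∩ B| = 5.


|A ∪ B| = |A| + |B| - |A ∩ B|
= 39 + 8 - 5
= 42

|A ∪ B| = 42


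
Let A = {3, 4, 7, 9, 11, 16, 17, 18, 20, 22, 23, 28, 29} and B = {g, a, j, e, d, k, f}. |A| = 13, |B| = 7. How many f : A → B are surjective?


n = |A| = 13, k = |B| = 7. Surjections via inclusion-exclusion:
S(n,k) = Σ(-1)^i × C(k,i) × (k-i)^n, i=0 to k
i=0: (-1)^0×C(7,0)×7^13 = 96889010407
i=1: (-1)^1×C(7,1)×6^13 = -91424858112
i=2: (-1)^2×C(7,2)×5^13 = 25634765625
i=3: (-1)^3×C(7,3)×4^13 = -2348810240
i=4: (-1)^4×C(7,4)×3^13 = 55801305
i=5: (-1)^5×C(7,5)×2^13 = -172032
i=6: (-1)^6×C(7,6)×1^13 = 7
i=7: (-1)^7×C(7,7)×0^13 = 0
Total = 28805736960

Number of surjections = 28805736960


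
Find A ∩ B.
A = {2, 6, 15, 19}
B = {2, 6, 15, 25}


A ∩ B = elements in both A and B
A = {2, 6, 15, 19}
B = {2, 6, 15, 25}
A ∩ B = {2, 6, 15}

A ∩ B = {2, 6, 15}


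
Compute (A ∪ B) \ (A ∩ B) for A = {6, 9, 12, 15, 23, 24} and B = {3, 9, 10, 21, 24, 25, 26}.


A △ B = (A \ B) ∪ (B \ A) = elements in exactly one of A or B
A \ B = {6, 12, 15, 23}
B \ A = {3, 10, 21, 25, 26}
A △ B = {3, 6, 10, 12, 15, 21, 23, 25, 26}

A △ B = {3, 6, 10, 12, 15, 21, 23, 25, 26}


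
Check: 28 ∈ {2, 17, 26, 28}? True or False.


A = {2, 17, 26, 28}
Checking if 28 is in A
28 is in A → True

28 ∈ A


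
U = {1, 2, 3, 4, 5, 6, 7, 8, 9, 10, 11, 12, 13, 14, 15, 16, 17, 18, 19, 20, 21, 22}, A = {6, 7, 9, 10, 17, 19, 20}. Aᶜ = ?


Aᶜ = U \ A = elements in U but not in A
U = {1, 2, 3, 4, 5, 6, 7, 8, 9, 10, 11, 12, 13, 14, 15, 16, 17, 18, 19, 20, 21, 22}
A = {6, 7, 9, 10, 17, 19, 20}
Aᶜ = {1, 2, 3, 4, 5, 8, 11, 12, 13, 14, 15, 16, 18, 21, 22}

Aᶜ = {1, 2, 3, 4, 5, 8, 11, 12, 13, 14, 15, 16, 18, 21, 22}


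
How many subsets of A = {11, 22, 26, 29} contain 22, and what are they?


A subset of A contains 22 iff the remaining 3 elements form any subset of A \ {22}.
Count: 2^(n-1) = 2^3 = 8
Subsets containing 22: {22}, {11, 22}, {22, 26}, {22, 29}, {11, 22, 26}, {11, 22, 29}, {22, 26, 29}, {11, 22, 26, 29}

Subsets containing 22 (8 total): {22}, {11, 22}, {22, 26}, {22, 29}, {11, 22, 26}, {11, 22, 29}, {22, 26, 29}, {11, 22, 26, 29}


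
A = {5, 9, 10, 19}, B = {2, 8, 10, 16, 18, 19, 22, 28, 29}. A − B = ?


A \ B = elements in A but not in B
A = {5, 9, 10, 19}
B = {2, 8, 10, 16, 18, 19, 22, 28, 29}
Remove from A any elements in B
A \ B = {5, 9}

A \ B = {5, 9}


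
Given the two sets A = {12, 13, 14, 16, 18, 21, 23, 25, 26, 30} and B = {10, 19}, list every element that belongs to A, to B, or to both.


A ∪ B = all elements in A or B (or both)
A = {12, 13, 14, 16, 18, 21, 23, 25, 26, 30}
B = {10, 19}
A ∪ B = {10, 12, 13, 14, 16, 18, 19, 21, 23, 25, 26, 30}

A ∪ B = {10, 12, 13, 14, 16, 18, 19, 21, 23, 25, 26, 30}


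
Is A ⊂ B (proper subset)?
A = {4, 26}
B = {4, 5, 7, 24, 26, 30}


A ⊂ B requires: A ⊆ B AND A ≠ B.
A ⊆ B? Yes
A = B? No
A ⊂ B: Yes (A is a proper subset of B)

Yes, A ⊂ B


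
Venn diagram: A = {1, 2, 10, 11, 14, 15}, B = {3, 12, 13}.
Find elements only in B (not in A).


A = {1, 2, 10, 11, 14, 15}
B = {3, 12, 13}
Region: only in B (not in A)
Elements: {3, 12, 13}

Elements only in B (not in A): {3, 12, 13}


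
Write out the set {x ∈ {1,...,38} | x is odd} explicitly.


Checking each candidate:
Condition: odd numbers in {1,...,38}
Result = {1, 3, 5, 7, 9, 11, 13, 15, 17, 19, 21, 23, 25, 27, 29, 31, 33, 35, 37}

{1, 3, 5, 7, 9, 11, 13, 15, 17, 19, 21, 23, 25, 27, 29, 31, 33, 35, 37}


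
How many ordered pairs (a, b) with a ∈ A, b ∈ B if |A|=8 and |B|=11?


|A × B| = |A| × |B|
= 8 × 11
= 88

|A × B| = 88


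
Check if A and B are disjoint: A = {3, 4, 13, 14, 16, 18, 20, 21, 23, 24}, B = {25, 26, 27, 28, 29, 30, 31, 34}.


Disjoint means A ∩ B = ∅.
A ∩ B = ∅
A ∩ B = ∅, so A and B are disjoint.

Yes, A and B are disjoint


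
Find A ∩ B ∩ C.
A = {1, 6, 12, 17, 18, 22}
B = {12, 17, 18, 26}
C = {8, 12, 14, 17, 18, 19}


A ∩ B = {12, 17, 18}
(A ∩ B) ∩ C = {12, 17, 18}

A ∩ B ∩ C = {12, 17, 18}


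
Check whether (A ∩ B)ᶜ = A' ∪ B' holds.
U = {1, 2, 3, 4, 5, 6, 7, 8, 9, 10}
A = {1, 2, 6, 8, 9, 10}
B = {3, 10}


LHS: A ∩ B = {10}
(A ∩ B)' = U \ (A ∩ B) = {1, 2, 3, 4, 5, 6, 7, 8, 9}
A' = {3, 4, 5, 7}, B' = {1, 2, 4, 5, 6, 7, 8, 9}
Claimed RHS: A' ∪ B' = {1, 2, 3, 4, 5, 6, 7, 8, 9}
Identity is VALID: LHS = RHS = {1, 2, 3, 4, 5, 6, 7, 8, 9} ✓

Identity is valid. (A ∩ B)' = A' ∪ B' = {1, 2, 3, 4, 5, 6, 7, 8, 9}


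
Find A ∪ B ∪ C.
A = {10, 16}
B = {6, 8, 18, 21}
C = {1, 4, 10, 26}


A ∪ B = {6, 8, 10, 16, 18, 21}
(A ∪ B) ∪ C = {1, 4, 6, 8, 10, 16, 18, 21, 26}

A ∪ B ∪ C = {1, 4, 6, 8, 10, 16, 18, 21, 26}


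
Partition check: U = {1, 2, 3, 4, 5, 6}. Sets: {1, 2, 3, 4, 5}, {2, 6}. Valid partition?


A partition requires: (1) non-empty parts, (2) pairwise disjoint, (3) union = U
Parts: {1, 2, 3, 4, 5}, {2, 6}
Union of parts: {1, 2, 3, 4, 5, 6}
U = {1, 2, 3, 4, 5, 6}
All non-empty? True
Pairwise disjoint? False
Covers U? True

No, not a valid partition


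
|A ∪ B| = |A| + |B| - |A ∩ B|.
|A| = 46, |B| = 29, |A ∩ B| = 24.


|A ∪ B| = |A| + |B| - |A ∩ B|
= 46 + 29 - 24
= 51

|A ∪ B| = 51


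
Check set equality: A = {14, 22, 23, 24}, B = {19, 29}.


Two sets are equal iff they have exactly the same elements.
A = {14, 22, 23, 24}
B = {19, 29}
Differences: {14, 19, 22, 23, 24, 29}
A ≠ B

No, A ≠ B


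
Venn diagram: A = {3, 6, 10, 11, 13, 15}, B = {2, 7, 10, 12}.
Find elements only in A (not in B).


A = {3, 6, 10, 11, 13, 15}
B = {2, 7, 10, 12}
Region: only in A (not in B)
Elements: {3, 6, 11, 13, 15}

Elements only in A (not in B): {3, 6, 11, 13, 15}


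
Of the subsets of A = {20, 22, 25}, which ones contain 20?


A subset of A contains 20 iff the remaining 2 elements form any subset of A \ {20}.
Count: 2^(n-1) = 2^2 = 4
Subsets containing 20: {20}, {20, 22}, {20, 25}, {20, 22, 25}

Subsets containing 20 (4 total): {20}, {20, 22}, {20, 25}, {20, 22, 25}


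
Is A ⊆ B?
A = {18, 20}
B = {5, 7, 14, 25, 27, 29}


A ⊆ B means every element of A is in B.
Elements in A not in B: {18, 20}
So A ⊄ B.

No, A ⊄ B


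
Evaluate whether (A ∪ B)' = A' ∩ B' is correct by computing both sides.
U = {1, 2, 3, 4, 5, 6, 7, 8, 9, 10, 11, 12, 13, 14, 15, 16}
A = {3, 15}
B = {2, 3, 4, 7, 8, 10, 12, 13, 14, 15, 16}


LHS: A ∪ B = {2, 3, 4, 7, 8, 10, 12, 13, 14, 15, 16}
(A ∪ B)' = U \ (A ∪ B) = {1, 5, 6, 9, 11}
A' = {1, 2, 4, 5, 6, 7, 8, 9, 10, 11, 12, 13, 14, 16}, B' = {1, 5, 6, 9, 11}
Claimed RHS: A' ∩ B' = {1, 5, 6, 9, 11}
Identity is VALID: LHS = RHS = {1, 5, 6, 9, 11} ✓

Identity is valid. (A ∪ B)' = A' ∩ B' = {1, 5, 6, 9, 11}


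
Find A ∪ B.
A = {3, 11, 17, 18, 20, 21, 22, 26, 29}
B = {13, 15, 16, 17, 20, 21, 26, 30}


A ∪ B = all elements in A or B (or both)
A = {3, 11, 17, 18, 20, 21, 22, 26, 29}
B = {13, 15, 16, 17, 20, 21, 26, 30}
A ∪ B = {3, 11, 13, 15, 16, 17, 18, 20, 21, 22, 26, 29, 30}

A ∪ B = {3, 11, 13, 15, 16, 17, 18, 20, 21, 22, 26, 29, 30}


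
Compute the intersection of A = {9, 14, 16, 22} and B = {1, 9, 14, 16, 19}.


A ∩ B = elements in both A and B
A = {9, 14, 16, 22}
B = {1, 9, 14, 16, 19}
A ∩ B = {9, 14, 16}

A ∩ B = {9, 14, 16}


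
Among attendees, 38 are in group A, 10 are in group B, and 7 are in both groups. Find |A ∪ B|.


|A ∪ B| = |A| + |B| - |A ∩ B|
= 38 + 10 - 7
= 41

|A ∪ B| = 41


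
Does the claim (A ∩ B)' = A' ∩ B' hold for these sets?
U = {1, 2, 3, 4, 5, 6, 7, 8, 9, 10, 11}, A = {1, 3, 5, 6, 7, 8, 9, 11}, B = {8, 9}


LHS: A ∩ B = {8, 9}
(A ∩ B)' = U \ (A ∩ B) = {1, 2, 3, 4, 5, 6, 7, 10, 11}
A' = {2, 4, 10}, B' = {1, 2, 3, 4, 5, 6, 7, 10, 11}
Claimed RHS: A' ∩ B' = {2, 4, 10}
Identity is INVALID: LHS = {1, 2, 3, 4, 5, 6, 7, 10, 11} but the RHS claimed here equals {2, 4, 10}. The correct form is (A ∩ B)' = A' ∪ B'.

Identity is invalid: (A ∩ B)' = {1, 2, 3, 4, 5, 6, 7, 10, 11} but A' ∩ B' = {2, 4, 10}. The correct De Morgan law is (A ∩ B)' = A' ∪ B'.


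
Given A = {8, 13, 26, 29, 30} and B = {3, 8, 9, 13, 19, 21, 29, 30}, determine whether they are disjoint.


Disjoint means A ∩ B = ∅.
A ∩ B = {8, 13, 29, 30}
A ∩ B ≠ ∅, so A and B are NOT disjoint.

No, A and B are not disjoint (A ∩ B = {8, 13, 29, 30})


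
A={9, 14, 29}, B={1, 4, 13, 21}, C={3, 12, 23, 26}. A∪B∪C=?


A ∪ B = {1, 4, 9, 13, 14, 21, 29}
(A ∪ B) ∪ C = {1, 3, 4, 9, 12, 13, 14, 21, 23, 26, 29}

A ∪ B ∪ C = {1, 3, 4, 9, 12, 13, 14, 21, 23, 26, 29}


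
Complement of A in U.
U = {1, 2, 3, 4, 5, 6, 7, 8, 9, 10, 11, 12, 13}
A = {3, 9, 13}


Aᶜ = U \ A = elements in U but not in A
U = {1, 2, 3, 4, 5, 6, 7, 8, 9, 10, 11, 12, 13}
A = {3, 9, 13}
Aᶜ = {1, 2, 4, 5, 6, 7, 8, 10, 11, 12}

Aᶜ = {1, 2, 4, 5, 6, 7, 8, 10, 11, 12}


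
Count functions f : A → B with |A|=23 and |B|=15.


Each of |A| = 23 inputs maps to any of |B| = 15 outputs.
# functions = |B|^|A| = 15^23
= 1122274146401882171630859375

Number of functions = 1122274146401882171630859375


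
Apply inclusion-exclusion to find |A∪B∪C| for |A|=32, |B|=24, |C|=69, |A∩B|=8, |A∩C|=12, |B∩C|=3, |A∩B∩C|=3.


|A∪B∪C| = |A|+|B|+|C| - |A∩B|-|A∩C|-|B∩C| + |A∩B∩C|
= 32+24+69 - 8-12-3 + 3
= 125 - 23 + 3
= 105

|A ∪ B ∪ C| = 105


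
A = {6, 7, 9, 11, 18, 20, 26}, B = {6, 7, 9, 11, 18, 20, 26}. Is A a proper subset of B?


A ⊂ B requires: A ⊆ B AND A ≠ B.
A ⊆ B? Yes
A = B? Yes
A = B, so A is not a PROPER subset.

No, A is not a proper subset of B


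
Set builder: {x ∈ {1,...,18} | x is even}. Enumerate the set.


Checking each candidate:
Condition: even numbers in {1,...,18}
Result = {2, 4, 6, 8, 10, 12, 14, 16, 18}

{2, 4, 6, 8, 10, 12, 14, 16, 18}


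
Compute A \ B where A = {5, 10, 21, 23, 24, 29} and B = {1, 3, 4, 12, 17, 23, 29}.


A \ B = elements in A but not in B
A = {5, 10, 21, 23, 24, 29}
B = {1, 3, 4, 12, 17, 23, 29}
Remove from A any elements in B
A \ B = {5, 10, 21, 24}

A \ B = {5, 10, 21, 24}


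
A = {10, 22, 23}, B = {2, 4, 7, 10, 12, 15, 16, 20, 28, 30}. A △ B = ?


A △ B = (A \ B) ∪ (B \ A) = elements in exactly one of A or B
A \ B = {22, 23}
B \ A = {2, 4, 7, 12, 15, 16, 20, 28, 30}
A △ B = {2, 4, 7, 12, 15, 16, 20, 22, 23, 28, 30}

A △ B = {2, 4, 7, 12, 15, 16, 20, 22, 23, 28, 30}


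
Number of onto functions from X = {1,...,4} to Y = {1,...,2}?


n = |X| = 4, k = |Y| = 2. Surjections via inclusion-exclusion:
S(n,k) = Σ(-1)^i × C(k,i) × (k-i)^n, i=0 to k
i=0: (-1)^0×C(2,0)×2^4 = 16
i=1: (-1)^1×C(2,1)×1^4 = -2
i=2: (-1)^2×C(2,2)×0^4 = 0
Total = 14

Number of surjections = 14


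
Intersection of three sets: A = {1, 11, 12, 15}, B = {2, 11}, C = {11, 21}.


A ∩ B = {11}
(A ∩ B) ∩ C = {11}

A ∩ B ∩ C = {11}


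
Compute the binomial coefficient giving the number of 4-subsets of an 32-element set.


C(n,k) = n! / (k!(n-k)!)
C(32,4) = 32! / (4!28!)
= 35960

C(32,4) = 35960


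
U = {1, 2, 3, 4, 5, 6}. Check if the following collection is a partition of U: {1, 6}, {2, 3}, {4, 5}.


A partition requires: (1) non-empty parts, (2) pairwise disjoint, (3) union = U
Parts: {1, 6}, {2, 3}, {4, 5}
Union of parts: {1, 2, 3, 4, 5, 6}
U = {1, 2, 3, 4, 5, 6}
All non-empty? True
Pairwise disjoint? True
Covers U? True

Yes, valid partition


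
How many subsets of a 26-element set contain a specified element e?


Subsets of A containing e correspond to subsets of A \ {e}, which has 25 elements.
Count = 2^(n-1) = 2^25
= 33554432

Number of subsets containing e = 33554432


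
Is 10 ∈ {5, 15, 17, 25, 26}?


A = {5, 15, 17, 25, 26}
Checking if 10 is in A
10 is not in A → False

10 ∉ A


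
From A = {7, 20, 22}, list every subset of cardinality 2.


|A| = 3, so A has C(3,2) = 3 subsets of size 2.
Enumerate by choosing 2 elements from A at a time:
{7, 20}, {7, 22}, {20, 22}

2-element subsets (3 total): {7, 20}, {7, 22}, {20, 22}


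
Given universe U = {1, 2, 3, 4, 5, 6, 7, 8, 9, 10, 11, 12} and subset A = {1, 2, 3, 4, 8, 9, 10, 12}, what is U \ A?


Aᶜ = U \ A = elements in U but not in A
U = {1, 2, 3, 4, 5, 6, 7, 8, 9, 10, 11, 12}
A = {1, 2, 3, 4, 8, 9, 10, 12}
Aᶜ = {5, 6, 7, 11}

Aᶜ = {5, 6, 7, 11}


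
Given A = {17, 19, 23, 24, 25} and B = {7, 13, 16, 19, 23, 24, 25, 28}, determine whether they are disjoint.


Disjoint means A ∩ B = ∅.
A ∩ B = {19, 23, 24, 25}
A ∩ B ≠ ∅, so A and B are NOT disjoint.

No, A and B are not disjoint (A ∩ B = {19, 23, 24, 25})


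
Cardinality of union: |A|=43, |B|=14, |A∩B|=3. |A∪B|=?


|A ∪ B| = |A| + |B| - |A ∩ B|
= 43 + 14 - 3
= 54

|A ∪ B| = 54


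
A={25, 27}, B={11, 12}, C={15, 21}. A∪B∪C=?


A ∪ B = {11, 12, 25, 27}
(A ∪ B) ∪ C = {11, 12, 15, 21, 25, 27}

A ∪ B ∪ C = {11, 12, 15, 21, 25, 27}


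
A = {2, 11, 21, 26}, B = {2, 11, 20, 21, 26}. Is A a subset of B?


A ⊆ B means every element of A is in B.
All elements of A are in B.
So A ⊆ B.

Yes, A ⊆ B


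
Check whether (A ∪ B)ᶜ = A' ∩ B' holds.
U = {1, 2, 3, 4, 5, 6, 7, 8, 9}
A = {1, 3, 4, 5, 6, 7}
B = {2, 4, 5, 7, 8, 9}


LHS: A ∪ B = {1, 2, 3, 4, 5, 6, 7, 8, 9}
(A ∪ B)' = U \ (A ∪ B) = ∅
A' = {2, 8, 9}, B' = {1, 3, 6}
Claimed RHS: A' ∩ B' = ∅
Identity is VALID: LHS = RHS = ∅ ✓

Identity is valid. (A ∪ B)' = A' ∩ B' = ∅


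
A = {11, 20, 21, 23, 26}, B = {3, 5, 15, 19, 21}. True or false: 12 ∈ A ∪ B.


A = {11, 20, 21, 23, 26}, B = {3, 5, 15, 19, 21}
A ∪ B = all elements in A or B
A ∪ B = {3, 5, 11, 15, 19, 20, 21, 23, 26}
Checking if 12 ∈ A ∪ B
12 is not in A ∪ B → False

12 ∉ A ∪ B


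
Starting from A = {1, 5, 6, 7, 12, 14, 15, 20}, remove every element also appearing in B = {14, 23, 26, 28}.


A \ B = elements in A but not in B
A = {1, 5, 6, 7, 12, 14, 15, 20}
B = {14, 23, 26, 28}
Remove from A any elements in B
A \ B = {1, 5, 6, 7, 12, 15, 20}

A \ B = {1, 5, 6, 7, 12, 15, 20}


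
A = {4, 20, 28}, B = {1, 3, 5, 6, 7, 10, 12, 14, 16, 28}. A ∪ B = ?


A ∪ B = all elements in A or B (or both)
A = {4, 20, 28}
B = {1, 3, 5, 6, 7, 10, 12, 14, 16, 28}
A ∪ B = {1, 3, 4, 5, 6, 7, 10, 12, 14, 16, 20, 28}

A ∪ B = {1, 3, 4, 5, 6, 7, 10, 12, 14, 16, 20, 28}


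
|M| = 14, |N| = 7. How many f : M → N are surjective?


n = |M| = 14, k = |N| = 7. Surjections via inclusion-exclusion:
S(n,k) = Σ(-1)^i × C(k,i) × (k-i)^n, i=0 to k
i=0: (-1)^0×C(7,0)×7^14 = 678223072849
i=1: (-1)^1×C(7,1)×6^14 = -548549148672
i=2: (-1)^2×C(7,2)×5^14 = 128173828125
i=3: (-1)^3×C(7,3)×4^14 = -9395240960
i=4: (-1)^4×C(7,4)×3^14 = 167403915
i=5: (-1)^5×C(7,5)×2^14 = -344064
i=6: (-1)^6×C(7,6)×1^14 = 7
i=7: (-1)^7×C(7,7)×0^14 = 0
Total = 248619571200

Number of surjections = 248619571200


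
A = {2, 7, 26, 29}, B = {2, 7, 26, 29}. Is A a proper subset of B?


A ⊂ B requires: A ⊆ B AND A ≠ B.
A ⊆ B? Yes
A = B? Yes
A = B, so A is not a PROPER subset.

No, A is not a proper subset of B


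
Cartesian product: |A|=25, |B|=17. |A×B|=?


|A × B| = |A| × |B|
= 25 × 17
= 425

|A × B| = 425


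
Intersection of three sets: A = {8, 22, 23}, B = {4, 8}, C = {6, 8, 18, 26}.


A ∩ B = {8}
(A ∩ B) ∩ C = {8}

A ∩ B ∩ C = {8}


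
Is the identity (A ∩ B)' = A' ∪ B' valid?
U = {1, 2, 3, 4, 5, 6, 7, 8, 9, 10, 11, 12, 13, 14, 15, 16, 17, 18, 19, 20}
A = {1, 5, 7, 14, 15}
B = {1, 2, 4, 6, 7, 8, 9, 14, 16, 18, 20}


LHS: A ∩ B = {1, 7, 14}
(A ∩ B)' = U \ (A ∩ B) = {2, 3, 4, 5, 6, 8, 9, 10, 11, 12, 13, 15, 16, 17, 18, 19, 20}
A' = {2, 3, 4, 6, 8, 9, 10, 11, 12, 13, 16, 17, 18, 19, 20}, B' = {3, 5, 10, 11, 12, 13, 15, 17, 19}
Claimed RHS: A' ∪ B' = {2, 3, 4, 5, 6, 8, 9, 10, 11, 12, 13, 15, 16, 17, 18, 19, 20}
Identity is VALID: LHS = RHS = {2, 3, 4, 5, 6, 8, 9, 10, 11, 12, 13, 15, 16, 17, 18, 19, 20} ✓

Identity is valid. (A ∩ B)' = A' ∪ B' = {2, 3, 4, 5, 6, 8, 9, 10, 11, 12, 13, 15, 16, 17, 18, 19, 20}


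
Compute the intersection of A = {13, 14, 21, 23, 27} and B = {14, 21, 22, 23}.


A ∩ B = elements in both A and B
A = {13, 14, 21, 23, 27}
B = {14, 21, 22, 23}
A ∩ B = {14, 21, 23}

A ∩ B = {14, 21, 23}


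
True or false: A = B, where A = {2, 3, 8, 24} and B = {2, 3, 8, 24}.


Two sets are equal iff they have exactly the same elements.
A = {2, 3, 8, 24}
B = {2, 3, 8, 24}
Same elements → A = B

Yes, A = B


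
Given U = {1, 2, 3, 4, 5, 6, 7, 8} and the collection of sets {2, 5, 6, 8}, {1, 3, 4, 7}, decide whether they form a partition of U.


A partition requires: (1) non-empty parts, (2) pairwise disjoint, (3) union = U
Parts: {2, 5, 6, 8}, {1, 3, 4, 7}
Union of parts: {1, 2, 3, 4, 5, 6, 7, 8}
U = {1, 2, 3, 4, 5, 6, 7, 8}
All non-empty? True
Pairwise disjoint? True
Covers U? True

Yes, valid partition


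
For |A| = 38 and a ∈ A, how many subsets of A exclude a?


Subsets of A avoiding a are subsets of A \ {a}, which has 37 elements.
Count = 2^(n-1) = 2^37
= 137438953472

Number of subsets avoiding a = 137438953472


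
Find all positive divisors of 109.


Checking each candidate:
Condition: positive divisors of 109
Result = {1, 109}

{1, 109}


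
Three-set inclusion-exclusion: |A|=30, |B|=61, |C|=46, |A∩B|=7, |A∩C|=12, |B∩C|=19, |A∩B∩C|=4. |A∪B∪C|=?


|A∪B∪C| = |A|+|B|+|C| - |A∩B|-|A∩C|-|B∩C| + |A∩B∩C|
= 30+61+46 - 7-12-19 + 4
= 137 - 38 + 4
= 103

|A ∪ B ∪ C| = 103


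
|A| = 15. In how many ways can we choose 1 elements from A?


C(n,k) = n! / (k!(n-k)!)
C(15,1) = 15! / (1!14!)
= 15

C(15,1) = 15


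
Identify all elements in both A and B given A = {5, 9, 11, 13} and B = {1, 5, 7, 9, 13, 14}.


A = {5, 9, 11, 13}
B = {1, 5, 7, 9, 13, 14}
Region: in both A and B
Elements: {5, 9, 13}

Elements in both A and B: {5, 9, 13}


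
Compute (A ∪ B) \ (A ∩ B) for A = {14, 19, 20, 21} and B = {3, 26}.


A △ B = (A \ B) ∪ (B \ A) = elements in exactly one of A or B
A \ B = {14, 19, 20, 21}
B \ A = {3, 26}
A △ B = {3, 14, 19, 20, 21, 26}

A △ B = {3, 14, 19, 20, 21, 26}


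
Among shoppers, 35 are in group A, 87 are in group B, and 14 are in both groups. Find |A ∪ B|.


|A ∪ B| = |A| + |B| - |A ∩ B|
= 35 + 87 - 14
= 108

|A ∪ B| = 108


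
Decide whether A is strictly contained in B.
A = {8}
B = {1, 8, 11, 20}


A ⊂ B requires: A ⊆ B AND A ≠ B.
A ⊆ B? Yes
A = B? No
A ⊂ B: Yes (A is a proper subset of B)

Yes, A ⊂ B


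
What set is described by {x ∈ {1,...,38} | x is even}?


Checking each candidate:
Condition: even numbers in {1,...,38}
Result = {2, 4, 6, 8, 10, 12, 14, 16, 18, 20, 22, 24, 26, 28, 30, 32, 34, 36, 38}

{2, 4, 6, 8, 10, 12, 14, 16, 18, 20, 22, 24, 26, 28, 30, 32, 34, 36, 38}


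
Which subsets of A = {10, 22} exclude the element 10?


A subset of A that omits 10 is a subset of A \ {10}, so there are 2^(n-1) = 2^1 = 2 of them.
Subsets excluding 10: ∅, {22}

Subsets excluding 10 (2 total): ∅, {22}


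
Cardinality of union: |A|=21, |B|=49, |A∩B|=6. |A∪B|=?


|A ∪ B| = |A| + |B| - |A ∩ B|
= 21 + 49 - 6
= 64

|A ∪ B| = 64


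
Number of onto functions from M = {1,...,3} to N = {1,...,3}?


n = |M| = 3, k = |N| = 3. Surjections via inclusion-exclusion:
S(n,k) = Σ(-1)^i × C(k,i) × (k-i)^n, i=0 to k
i=0: (-1)^0×C(3,0)×3^3 = 27
i=1: (-1)^1×C(3,1)×2^3 = -24
i=2: (-1)^2×C(3,2)×1^3 = 3
i=3: (-1)^3×C(3,3)×0^3 = 0
Total = 6

Number of surjections = 6


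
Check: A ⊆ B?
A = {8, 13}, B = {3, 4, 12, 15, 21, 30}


A ⊆ B means every element of A is in B.
Elements in A not in B: {8, 13}
So A ⊄ B.

No, A ⊄ B


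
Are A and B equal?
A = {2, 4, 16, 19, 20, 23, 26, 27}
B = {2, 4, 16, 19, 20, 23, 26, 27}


Two sets are equal iff they have exactly the same elements.
A = {2, 4, 16, 19, 20, 23, 26, 27}
B = {2, 4, 16, 19, 20, 23, 26, 27}
Same elements → A = B

Yes, A = B


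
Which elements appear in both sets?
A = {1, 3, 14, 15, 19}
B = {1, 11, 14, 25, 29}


A ∩ B = elements in both A and B
A = {1, 3, 14, 15, 19}
B = {1, 11, 14, 25, 29}
A ∩ B = {1, 14}

A ∩ B = {1, 14}


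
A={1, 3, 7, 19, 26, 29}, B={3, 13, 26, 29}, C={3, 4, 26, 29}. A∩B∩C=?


A ∩ B = {3, 26, 29}
(A ∩ B) ∩ C = {3, 26, 29}

A ∩ B ∩ C = {3, 26, 29}


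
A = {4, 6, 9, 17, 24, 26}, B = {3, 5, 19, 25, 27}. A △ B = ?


A △ B = (A \ B) ∪ (B \ A) = elements in exactly one of A or B
A \ B = {4, 6, 9, 17, 24, 26}
B \ A = {3, 5, 19, 25, 27}
A △ B = {3, 4, 5, 6, 9, 17, 19, 24, 25, 26, 27}

A △ B = {3, 4, 5, 6, 9, 17, 19, 24, 25, 26, 27}


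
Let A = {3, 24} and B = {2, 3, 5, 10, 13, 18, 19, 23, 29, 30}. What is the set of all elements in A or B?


A ∪ B = all elements in A or B (or both)
A = {3, 24}
B = {2, 3, 5, 10, 13, 18, 19, 23, 29, 30}
A ∪ B = {2, 3, 5, 10, 13, 18, 19, 23, 24, 29, 30}

A ∪ B = {2, 3, 5, 10, 13, 18, 19, 23, 24, 29, 30}


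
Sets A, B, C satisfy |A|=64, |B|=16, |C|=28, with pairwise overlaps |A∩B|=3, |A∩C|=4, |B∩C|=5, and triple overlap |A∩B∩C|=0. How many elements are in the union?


|A∪B∪C| = |A|+|B|+|C| - |A∩B|-|A∩C|-|B∩C| + |A∩B∩C|
= 64+16+28 - 3-4-5 + 0
= 108 - 12 + 0
= 96

|A ∪ B ∪ C| = 96


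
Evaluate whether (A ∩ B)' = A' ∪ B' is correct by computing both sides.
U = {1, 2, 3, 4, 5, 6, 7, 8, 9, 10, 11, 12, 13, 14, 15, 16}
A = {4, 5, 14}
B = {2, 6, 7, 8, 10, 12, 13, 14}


LHS: A ∩ B = {14}
(A ∩ B)' = U \ (A ∩ B) = {1, 2, 3, 4, 5, 6, 7, 8, 9, 10, 11, 12, 13, 15, 16}
A' = {1, 2, 3, 6, 7, 8, 9, 10, 11, 12, 13, 15, 16}, B' = {1, 3, 4, 5, 9, 11, 15, 16}
Claimed RHS: A' ∪ B' = {1, 2, 3, 4, 5, 6, 7, 8, 9, 10, 11, 12, 13, 15, 16}
Identity is VALID: LHS = RHS = {1, 2, 3, 4, 5, 6, 7, 8, 9, 10, 11, 12, 13, 15, 16} ✓

Identity is valid. (A ∩ B)' = A' ∪ B' = {1, 2, 3, 4, 5, 6, 7, 8, 9, 10, 11, 12, 13, 15, 16}
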